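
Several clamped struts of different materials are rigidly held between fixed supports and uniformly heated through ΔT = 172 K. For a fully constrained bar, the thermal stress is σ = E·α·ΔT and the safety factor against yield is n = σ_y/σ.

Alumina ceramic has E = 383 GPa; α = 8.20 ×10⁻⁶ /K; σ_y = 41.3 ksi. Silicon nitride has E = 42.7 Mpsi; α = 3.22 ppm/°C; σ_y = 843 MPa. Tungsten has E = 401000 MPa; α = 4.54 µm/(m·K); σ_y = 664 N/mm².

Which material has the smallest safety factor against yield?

With everything in SI (GPa, ×10⁻⁶/K, MPa):
  alumina ceramic: E = 383.0, α = 8.20, σ_y = 284.8 → σ = 540 MPa, n = 0.527
  silicon nitride: E = 294.4, α = 3.22, σ_y = 843.0 → σ = 163 MPa, n = 5.17
  tungsten: E = 401.0, α = 4.54, σ_y = 664.0 → σ = 313 MPa, n = 2.12
The minimum is alumina ceramic at n = 0.527.

alumina ceramic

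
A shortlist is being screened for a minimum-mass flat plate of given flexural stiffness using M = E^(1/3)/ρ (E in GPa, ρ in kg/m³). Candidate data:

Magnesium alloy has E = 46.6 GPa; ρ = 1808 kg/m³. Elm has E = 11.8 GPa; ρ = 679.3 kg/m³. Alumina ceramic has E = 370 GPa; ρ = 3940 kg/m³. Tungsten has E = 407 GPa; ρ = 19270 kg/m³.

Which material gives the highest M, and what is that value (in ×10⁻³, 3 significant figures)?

elm, M = 3.35×10⁻³

Per-candidate index values:
  elm: M = 3.35×10⁻³
  magnesium alloy: M = 1.99×10⁻³
  alumina ceramic: M = 1.82×10⁻³
  tungsten: M = 0.385×10⁻³
Highest index: elm.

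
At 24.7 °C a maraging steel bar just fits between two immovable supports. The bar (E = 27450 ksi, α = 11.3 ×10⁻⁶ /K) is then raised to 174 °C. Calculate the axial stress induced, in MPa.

E = 27450 ksi = 189.3 GPa.
ΔT = 149.3 K. Constrained thermal stress σ = E·α·ΔT = 189.3×10³ MPa × 11.3×10⁻⁶ × 149.3 = 319 MPa (compressive).

319 MPa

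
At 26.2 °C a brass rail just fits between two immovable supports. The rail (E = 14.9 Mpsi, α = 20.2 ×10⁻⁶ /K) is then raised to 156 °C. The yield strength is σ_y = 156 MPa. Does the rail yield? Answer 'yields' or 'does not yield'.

yields

E = 14.9 Mpsi = 102.7 GPa.
ΔT = 129.8 K. Constrained thermal stress σ = E·α·ΔT = 102.7×10³ MPa × 20.2×10⁻⁶ × 129.8 = 269 MPa (compressive).
Compare to σ_y = 156 MPa: σ ≥ σ_y, so it yields.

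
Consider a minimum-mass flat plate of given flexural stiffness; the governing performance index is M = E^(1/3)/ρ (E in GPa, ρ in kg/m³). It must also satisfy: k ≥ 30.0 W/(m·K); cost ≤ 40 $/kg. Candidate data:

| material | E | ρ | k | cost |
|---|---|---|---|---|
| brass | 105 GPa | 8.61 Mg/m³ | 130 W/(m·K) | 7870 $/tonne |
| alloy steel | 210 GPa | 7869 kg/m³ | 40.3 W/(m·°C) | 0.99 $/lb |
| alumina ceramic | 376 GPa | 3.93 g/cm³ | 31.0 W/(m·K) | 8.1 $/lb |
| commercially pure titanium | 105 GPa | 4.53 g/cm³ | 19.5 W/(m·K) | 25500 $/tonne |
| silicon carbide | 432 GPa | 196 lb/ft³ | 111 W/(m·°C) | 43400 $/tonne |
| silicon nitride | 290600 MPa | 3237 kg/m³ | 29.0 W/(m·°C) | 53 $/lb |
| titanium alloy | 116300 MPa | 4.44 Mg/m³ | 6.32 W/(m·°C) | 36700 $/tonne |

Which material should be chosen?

Screen on constraints: k ≥ 30.0 W/(m·K); cost ≤ 40 $/kg. Survivors: brass, alloy steel, alumina ceramic.
Normalizing units and computing the index:
  brass: E = 105.0 GPa, ρ = 8610 kg/m³
  alloy steel: E = 210.0 GPa, ρ = 7869 kg/m³
  alumina ceramic: E = 376.0 GPa, ρ = 3930 kg/m³
  alumina ceramic: M = 1.84×10⁻³
  alloy steel: M = 0.755×10⁻³
  brass: M = 0.548×10⁻³
Highest index: alumina ceramic.

alumina ceramic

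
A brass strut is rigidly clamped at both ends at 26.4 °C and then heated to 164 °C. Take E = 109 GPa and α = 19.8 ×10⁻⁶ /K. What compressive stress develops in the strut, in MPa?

297 MPa

ΔT = 137.6 K. Constrained thermal stress σ = E·α·ΔT = 109.0×10³ MPa × 19.8×10⁻⁶ × 137.6 = 297 MPa (compressive).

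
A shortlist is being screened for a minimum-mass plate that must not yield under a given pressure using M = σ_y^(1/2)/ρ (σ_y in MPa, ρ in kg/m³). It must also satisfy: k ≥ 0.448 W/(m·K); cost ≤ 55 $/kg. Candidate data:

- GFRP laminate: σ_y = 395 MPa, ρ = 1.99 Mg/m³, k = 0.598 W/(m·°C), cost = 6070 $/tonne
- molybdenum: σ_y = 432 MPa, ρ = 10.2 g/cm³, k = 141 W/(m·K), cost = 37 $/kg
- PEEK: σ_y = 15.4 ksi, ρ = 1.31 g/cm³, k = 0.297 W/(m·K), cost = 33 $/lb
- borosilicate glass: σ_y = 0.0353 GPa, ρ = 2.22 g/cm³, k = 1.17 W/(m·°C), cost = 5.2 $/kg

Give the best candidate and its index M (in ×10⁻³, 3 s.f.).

GFRP laminate, M = 9.99×10⁻³

Screen on constraints: k ≥ 0.448 W/(m·K); cost ≤ 55 $/kg. Survivors: GFRP laminate, molybdenum, borosilicate glass.
Normalizing units and computing the index:
  GFRP laminate: σ_y = 395.0 MPa, ρ = 1990 kg/m³
  molybdenum: σ_y = 432.0 MPa, ρ = 10200 kg/m³
  borosilicate glass: σ_y = 35.30 MPa, ρ = 2220 kg/m³
  GFRP laminate: M = 9.99×10⁻³
  borosilicate glass: M = 2.68×10⁻³
  molybdenum: M = 2.04×10⁻³
GFRP laminate ranks first.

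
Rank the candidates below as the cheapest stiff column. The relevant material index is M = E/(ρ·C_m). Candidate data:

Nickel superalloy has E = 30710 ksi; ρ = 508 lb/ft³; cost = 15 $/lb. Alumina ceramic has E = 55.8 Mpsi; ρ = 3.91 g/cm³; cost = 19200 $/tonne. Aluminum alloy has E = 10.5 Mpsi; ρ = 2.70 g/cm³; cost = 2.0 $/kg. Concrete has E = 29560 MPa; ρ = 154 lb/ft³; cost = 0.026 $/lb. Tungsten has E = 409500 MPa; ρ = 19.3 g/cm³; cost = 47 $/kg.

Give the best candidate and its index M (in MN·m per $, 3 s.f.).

Convert each candidate to consistent units, then evaluate M:
  nickel superalloy: E = 211.7 GPa, ρ = 8137 kg/m³, cost = 33.07 $/kg
  alumina ceramic: E = 384.7 GPa, ρ = 3910 kg/m³, cost = 19.20 $/kg
  aluminum alloy: E = 72.39 GPa, ρ = 2700 kg/m³, cost = 2.000 $/kg
  concrete: E = 29.56 GPa, ρ = 2467 kg/m³, cost = 0.05732 $/kg
  tungsten: E = 409.5 GPa, ρ = 19300 kg/m³, cost = 47.00 $/kg
  concrete: M = 209 MN·m per $
  aluminum alloy: M = 13.4 MN·m per $
  alumina ceramic: M = 5.12 MN·m per $
  nickel superalloy: M = 0.787 MN·m per $
  tungsten: M = 0.451 MN·m per $
Highest index: concrete.

concrete, M = 209 MN·m per $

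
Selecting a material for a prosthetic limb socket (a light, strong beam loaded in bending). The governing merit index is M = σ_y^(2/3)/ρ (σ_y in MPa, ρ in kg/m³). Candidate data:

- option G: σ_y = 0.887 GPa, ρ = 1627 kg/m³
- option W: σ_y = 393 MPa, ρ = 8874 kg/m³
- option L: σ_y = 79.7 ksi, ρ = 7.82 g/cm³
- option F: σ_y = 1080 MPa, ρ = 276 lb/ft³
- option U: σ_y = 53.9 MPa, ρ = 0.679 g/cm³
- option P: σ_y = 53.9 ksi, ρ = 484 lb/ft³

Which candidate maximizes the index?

option G

Putting every candidate on a common basis:
  option G: σ_y = 887.0 MPa, ρ = 1627 kg/m³
  option W: σ_y = 393.0 MPa, ρ = 8874 kg/m³
  option L: σ_y = 549.5 MPa, ρ = 7820 kg/m³
  option F: σ_y = 1080 MPa, ρ = 4421 kg/m³
  option U: σ_y = 53.90 MPa, ρ = 679.0 kg/m³
  option P: σ_y = 371.6 MPa, ρ = 7753 kg/m³
  option G: M = 56.7×10⁻³
  option F: M = 23.8×10⁻³
  option U: M = 21.0×10⁻³
  option L: M = 8.58×10⁻³
  option P: M = 6.67×10⁻³
  option W: M = 6.05×10⁻³
Highest index: option G.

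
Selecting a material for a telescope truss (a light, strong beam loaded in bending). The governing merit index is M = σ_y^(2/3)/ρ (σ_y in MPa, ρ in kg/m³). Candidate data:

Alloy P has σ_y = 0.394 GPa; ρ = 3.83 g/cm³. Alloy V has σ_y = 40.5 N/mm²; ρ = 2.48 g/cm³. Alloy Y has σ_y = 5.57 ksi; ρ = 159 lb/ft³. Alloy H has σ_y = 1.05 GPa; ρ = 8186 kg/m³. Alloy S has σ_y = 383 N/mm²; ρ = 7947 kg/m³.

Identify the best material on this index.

Putting every candidate on a common basis:
  alloy P: σ_y = 394.0 MPa, ρ = 3830 kg/m³
  alloy V: σ_y = 40.50 MPa, ρ = 2480 kg/m³
  alloy Y: σ_y = 38.40 MPa, ρ = 2547 kg/m³
  alloy H: σ_y = 1050 MPa, ρ = 8186 kg/m³
  alloy S: σ_y = 383.0 MPa, ρ = 7947 kg/m³
  alloy P: M = 14.0×10⁻³
  alloy H: M = 12.6×10⁻³
  alloy S: M = 6.64×10⁻³
  alloy V: M = 4.76×10⁻³
  alloy Y: M = 4.47×10⁻³
Alloy P ranks first.

alloy P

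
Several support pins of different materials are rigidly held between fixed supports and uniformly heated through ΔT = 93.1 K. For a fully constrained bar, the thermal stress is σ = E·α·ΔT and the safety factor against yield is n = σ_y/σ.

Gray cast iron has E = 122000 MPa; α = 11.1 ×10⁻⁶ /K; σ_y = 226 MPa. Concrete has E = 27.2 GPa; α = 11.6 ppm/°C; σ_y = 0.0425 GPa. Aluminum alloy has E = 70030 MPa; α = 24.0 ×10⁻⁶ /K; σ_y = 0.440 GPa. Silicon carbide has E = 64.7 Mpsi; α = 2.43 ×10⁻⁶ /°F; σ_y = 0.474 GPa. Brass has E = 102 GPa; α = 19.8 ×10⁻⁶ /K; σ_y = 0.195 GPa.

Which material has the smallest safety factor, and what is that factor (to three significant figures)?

In consistent units (E in GPa, α in ×10⁻⁶/K, σ_y in MPa):
  gray cast iron: E = 122.0, α = 11.1, σ_y = 226.0 → σ = 126 MPa, n = 1.79
  concrete: E = 27.20, α = 11.6, σ_y = 42.50 → σ = 29.4 MPa, n = 1.45
  aluminum alloy: E = 70.03, α = 24.0, σ_y = 440.0 → σ = 156 MPa, n = 2.81
  silicon carbide: E = 446.1, α = 4.37, σ_y = 474.0 → σ = 182 MPa, n = 2.61
  brass: E = 102.0, α = 19.8, σ_y = 195.0 → σ = 188 MPa, n = 1.04
Smallest n: brass with n = 1.04.

brass, n = 1.04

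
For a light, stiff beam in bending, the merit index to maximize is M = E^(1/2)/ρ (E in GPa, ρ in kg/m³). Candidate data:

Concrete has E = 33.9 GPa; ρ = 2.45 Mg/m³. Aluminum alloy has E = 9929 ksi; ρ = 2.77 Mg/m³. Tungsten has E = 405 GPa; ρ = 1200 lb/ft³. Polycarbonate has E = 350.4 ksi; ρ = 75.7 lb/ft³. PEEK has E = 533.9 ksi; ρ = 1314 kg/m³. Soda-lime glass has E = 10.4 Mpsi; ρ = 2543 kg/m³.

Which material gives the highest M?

soda-lime glass

In SI units:
  concrete: E = 33.90 GPa, ρ = 2450 kg/m³
  aluminum alloy: E = 68.46 GPa, ρ = 2770 kg/m³
  tungsten: E = 405.0 GPa, ρ = 19220 kg/m³
  polycarbonate: E = 2.416 GPa, ρ = 1213 kg/m³
  PEEK: E = 3.681 GPa, ρ = 1314 kg/m³
  soda-lime glass: E = 71.71 GPa, ρ = 2543 kg/m³
  soda-lime glass: M = 3.33×10⁻³
  aluminum alloy: M = 2.99×10⁻³
  concrete: M = 2.38×10⁻³
  PEEK: M = 1.46×10⁻³
  polycarbonate: M = 1.28×10⁻³
  tungsten: M = 1.05×10⁻³
Soda-lime glass has the largest M.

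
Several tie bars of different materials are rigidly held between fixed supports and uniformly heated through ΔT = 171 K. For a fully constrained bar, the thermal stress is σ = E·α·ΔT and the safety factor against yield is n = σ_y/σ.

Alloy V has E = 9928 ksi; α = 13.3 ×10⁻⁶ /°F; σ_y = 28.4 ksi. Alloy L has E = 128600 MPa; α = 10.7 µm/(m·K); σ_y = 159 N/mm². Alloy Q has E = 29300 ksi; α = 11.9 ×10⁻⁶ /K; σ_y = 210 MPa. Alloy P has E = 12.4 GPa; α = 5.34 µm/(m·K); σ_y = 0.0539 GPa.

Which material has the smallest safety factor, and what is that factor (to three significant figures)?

alloy Q, n = 0.511

In consistent units (E in GPa, α in ×10⁻⁶/K, σ_y in MPa):
  alloy V: E = 68.45, α = 23.9, σ_y = 195.8 → σ = 280 MPa, n = 0.699
  alloy L: E = 128.6, α = 10.7, σ_y = 159.0 → σ = 235 MPa, n = 0.676
  alloy Q: E = 202.0, α = 11.9, σ_y = 210.0 → σ = 411 MPa, n = 0.511
  alloy P: E = 12.40, α = 5.34, σ_y = 53.90 → σ = 11.3 MPa, n = 4.76
The minimum is alloy Q at n = 0.511.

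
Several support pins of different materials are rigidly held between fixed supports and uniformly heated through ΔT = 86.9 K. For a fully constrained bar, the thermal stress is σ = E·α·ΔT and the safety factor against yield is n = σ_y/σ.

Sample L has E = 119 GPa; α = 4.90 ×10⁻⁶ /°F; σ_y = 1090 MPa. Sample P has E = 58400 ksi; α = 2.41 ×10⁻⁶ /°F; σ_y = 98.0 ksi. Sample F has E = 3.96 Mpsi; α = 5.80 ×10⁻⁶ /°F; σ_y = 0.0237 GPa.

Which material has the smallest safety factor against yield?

sample F

With everything in SI (GPa, ×10⁻⁶/K, MPa):
  sample L: E = 119.0, α = 8.82, σ_y = 1090 → σ = 91.2 MPa, n = 12.0
  sample P: E = 402.7, α = 4.34, σ_y = 675.7 → σ = 152 MPa, n = 4.45
  sample F: E = 27.30, α = 10.4, σ_y = 23.70 → σ = 24.8 MPa, n = 0.957
Smallest n: sample F with n = 0.957.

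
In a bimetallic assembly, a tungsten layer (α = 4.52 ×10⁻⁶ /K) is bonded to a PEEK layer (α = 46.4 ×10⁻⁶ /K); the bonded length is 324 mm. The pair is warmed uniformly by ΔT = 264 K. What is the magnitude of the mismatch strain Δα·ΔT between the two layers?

Δα = |4.52 − 46.4|×10⁻⁶/K = 41.9×10⁻⁶/K.
Mismatch strain = Δα·ΔT = 41.9×10⁻⁶ × 264.0 = 0.0111.

0.0111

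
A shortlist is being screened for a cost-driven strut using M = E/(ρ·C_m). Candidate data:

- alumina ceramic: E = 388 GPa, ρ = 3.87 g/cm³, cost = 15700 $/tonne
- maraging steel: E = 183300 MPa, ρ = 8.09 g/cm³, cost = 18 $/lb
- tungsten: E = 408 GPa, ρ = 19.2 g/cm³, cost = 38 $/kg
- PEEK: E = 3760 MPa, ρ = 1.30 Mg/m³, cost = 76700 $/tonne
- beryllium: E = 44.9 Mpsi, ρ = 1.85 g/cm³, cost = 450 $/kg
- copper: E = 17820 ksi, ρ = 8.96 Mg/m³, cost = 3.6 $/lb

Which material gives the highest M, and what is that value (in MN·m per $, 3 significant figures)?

alumina ceramic, M = 6.39 MN·m per $

In SI units:
  alumina ceramic: E = 388.0 GPa, ρ = 3870 kg/m³, cost = 15.70 $/kg
  maraging steel: E = 183.3 GPa, ρ = 8090 kg/m³, cost = 39.68 $/kg
  tungsten: E = 408.0 GPa, ρ = 19200 kg/m³, cost = 38.00 $/kg
  PEEK: E = 3.760 GPa, ρ = 1300 kg/m³, cost = 76.70 $/kg
  beryllium: E = 309.6 GPa, ρ = 1850 kg/m³, cost = 450.0 $/kg
  copper: E = 122.9 GPa, ρ = 8960 kg/m³, cost = 7.937 $/kg
  alumina ceramic: M = 6.39 MN·m per $
  copper: M = 1.73 MN·m per $
  maraging steel: M = 0.571 MN·m per $
  tungsten: M = 0.559 MN·m per $
  beryllium: M = 0.372 MN·m per $
  PEEK: M = 0.0377 MN·m per $
The maximum is for alumina ceramic.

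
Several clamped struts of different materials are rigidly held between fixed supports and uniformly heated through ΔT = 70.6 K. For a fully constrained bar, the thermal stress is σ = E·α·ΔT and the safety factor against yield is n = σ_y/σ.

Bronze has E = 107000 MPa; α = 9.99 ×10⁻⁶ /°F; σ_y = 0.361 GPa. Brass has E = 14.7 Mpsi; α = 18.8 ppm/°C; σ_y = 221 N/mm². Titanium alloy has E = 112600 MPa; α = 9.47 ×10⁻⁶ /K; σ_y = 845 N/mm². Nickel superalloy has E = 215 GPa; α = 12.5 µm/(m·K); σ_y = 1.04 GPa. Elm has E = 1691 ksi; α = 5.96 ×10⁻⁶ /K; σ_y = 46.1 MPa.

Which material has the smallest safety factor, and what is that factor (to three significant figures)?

brass, n = 1.64

With everything in SI (GPa, ×10⁻⁶/K, MPa):
  bronze: E = 107.0, α = 18.0, σ_y = 361.0 → σ = 136 MPa, n = 2.66
  brass: E = 101.4, α = 18.8, σ_y = 221.0 → σ = 135 MPa, n = 1.64
  titanium alloy: E = 112.6, α = 9.47, σ_y = 845.0 → σ = 75.3 MPa, n = 11.2
  nickel superalloy: E = 215.0, α = 12.5, σ_y = 1040 → σ = 190 MPa, n = 5.48
  elm: E = 11.66, α = 5.96, σ_y = 46.10 → σ = 4.91 MPa, n = 9.40
The minimum is brass at n = 1.64.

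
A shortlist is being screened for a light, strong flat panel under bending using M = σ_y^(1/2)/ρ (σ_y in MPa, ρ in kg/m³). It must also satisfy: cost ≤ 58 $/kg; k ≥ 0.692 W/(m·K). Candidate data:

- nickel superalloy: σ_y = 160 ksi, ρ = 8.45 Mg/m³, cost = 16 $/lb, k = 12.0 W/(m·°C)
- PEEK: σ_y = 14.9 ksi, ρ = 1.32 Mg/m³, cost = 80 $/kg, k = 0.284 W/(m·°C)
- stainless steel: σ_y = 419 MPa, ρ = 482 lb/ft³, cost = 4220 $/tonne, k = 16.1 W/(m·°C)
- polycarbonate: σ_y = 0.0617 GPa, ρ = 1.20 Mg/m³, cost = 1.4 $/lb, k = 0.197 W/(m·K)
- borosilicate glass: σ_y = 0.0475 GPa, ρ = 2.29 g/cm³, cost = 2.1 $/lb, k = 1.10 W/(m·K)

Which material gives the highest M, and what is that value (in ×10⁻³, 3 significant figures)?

Screen on constraints: cost ≤ 58 $/kg; k ≥ 0.692 W/(m·K). Survivors: nickel superalloy, stainless steel, borosilicate glass.
Normalizing units and computing the index:
  nickel superalloy: σ_y = 1103 MPa, ρ = 8450 kg/m³
  stainless steel: σ_y = 419.0 MPa, ρ = 7721 kg/m³
  borosilicate glass: σ_y = 47.50 MPa, ρ = 2290 kg/m³
  nickel superalloy: M = 3.93×10⁻³
  borosilicate glass: M = 3.01×10⁻³
  stainless steel: M = 2.65×10⁻³
Nickel superalloy ranks first.

nickel superalloy, M = 3.93×10⁻³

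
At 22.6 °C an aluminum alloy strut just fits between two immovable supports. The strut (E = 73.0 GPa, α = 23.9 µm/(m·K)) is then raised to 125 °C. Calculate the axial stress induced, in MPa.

179 MPa

ΔT = 102.4 K. Constrained thermal stress σ = E·α·ΔT = 73.00×10³ MPa × 23.9×10⁻⁶ × 102.4 = 179 MPa (compressive).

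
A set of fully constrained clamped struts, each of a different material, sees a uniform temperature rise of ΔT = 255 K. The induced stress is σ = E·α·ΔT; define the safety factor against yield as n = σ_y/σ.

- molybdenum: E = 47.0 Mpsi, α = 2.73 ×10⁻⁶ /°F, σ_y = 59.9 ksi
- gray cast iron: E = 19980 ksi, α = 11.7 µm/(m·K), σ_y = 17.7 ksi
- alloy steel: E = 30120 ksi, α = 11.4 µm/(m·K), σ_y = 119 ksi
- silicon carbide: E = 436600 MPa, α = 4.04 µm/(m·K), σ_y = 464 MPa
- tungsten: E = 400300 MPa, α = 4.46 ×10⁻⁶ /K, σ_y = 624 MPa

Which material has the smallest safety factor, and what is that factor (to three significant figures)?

With everything in SI (GPa, ×10⁻⁶/K, MPa):
  molybdenum: E = 324.1, α = 4.91, σ_y = 413.0 → σ = 406 MPa, n = 1.02
  gray cast iron: E = 137.8, α = 11.7, σ_y = 122.0 → σ = 411 MPa, n = 0.297
  alloy steel: E = 207.7, α = 11.4, σ_y = 820.5 → σ = 604 MPa, n = 1.36
  silicon carbide: E = 436.6, α = 4.04, σ_y = 464.0 → σ = 450 MPa, n = 1.03
  tungsten: E = 400.3, α = 4.46, σ_y = 624.0 → σ = 455 MPa, n = 1.37
Gray cast iron has the lowest safety factor, n = 0.297.

gray cast iron, n = 0.297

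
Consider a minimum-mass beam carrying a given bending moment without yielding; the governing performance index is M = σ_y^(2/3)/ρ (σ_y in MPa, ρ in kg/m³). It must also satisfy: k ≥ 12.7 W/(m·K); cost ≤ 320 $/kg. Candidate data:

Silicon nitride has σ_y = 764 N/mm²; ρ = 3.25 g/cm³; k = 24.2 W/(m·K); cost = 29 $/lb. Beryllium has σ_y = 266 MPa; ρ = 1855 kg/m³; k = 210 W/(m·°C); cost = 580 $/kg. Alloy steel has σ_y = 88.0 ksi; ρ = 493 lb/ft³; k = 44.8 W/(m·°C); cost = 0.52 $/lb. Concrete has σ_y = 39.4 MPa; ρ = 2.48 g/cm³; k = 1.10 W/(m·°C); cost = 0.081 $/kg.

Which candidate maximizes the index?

silicon nitride

Screen on constraints: k ≥ 12.7 W/(m·K); cost ≤ 320 $/kg. Survivors: silicon nitride, alloy steel.
In SI units:
  silicon nitride: σ_y = 764.0 MPa, ρ = 3250 kg/m³
  alloy steel: σ_y = 606.7 MPa, ρ = 7897 kg/m³
  silicon nitride: M = 25.7×10⁻³
  alloy steel: M = 9.08×10⁻³
The maximum is for silicon nitride.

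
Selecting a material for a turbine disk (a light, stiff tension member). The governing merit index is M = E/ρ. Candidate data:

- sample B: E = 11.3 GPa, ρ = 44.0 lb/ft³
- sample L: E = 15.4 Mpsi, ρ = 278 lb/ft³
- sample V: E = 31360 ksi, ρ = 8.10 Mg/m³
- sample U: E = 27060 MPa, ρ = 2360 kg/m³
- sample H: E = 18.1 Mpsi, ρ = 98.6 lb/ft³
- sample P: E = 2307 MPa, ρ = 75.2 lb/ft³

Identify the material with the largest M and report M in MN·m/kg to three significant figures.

sample H, M = 79.0 MN·m/kg

Convert each candidate to consistent units, then evaluate M:
  sample B: E = 11.30 GPa, ρ = 704.8 kg/m³
  sample L: E = 106.2 GPa, ρ = 4453 kg/m³
  sample V: E = 216.2 GPa, ρ = 8100 kg/m³
  sample U: E = 27.06 GPa, ρ = 2360 kg/m³
  sample H: E = 124.8 GPa, ρ = 1579 kg/m³
  sample P: E = 2.307 GPa, ρ = 1205 kg/m³
  sample H: M = 79.0 MN·m/kg
  sample V: M = 26.7 MN·m/kg
  sample L: M = 23.8 MN·m/kg
  sample B: M = 16.0 MN·m/kg
  sample U: M = 11.5 MN·m/kg
  sample P: M = 1.92 MN·m/kg
Highest index: sample H.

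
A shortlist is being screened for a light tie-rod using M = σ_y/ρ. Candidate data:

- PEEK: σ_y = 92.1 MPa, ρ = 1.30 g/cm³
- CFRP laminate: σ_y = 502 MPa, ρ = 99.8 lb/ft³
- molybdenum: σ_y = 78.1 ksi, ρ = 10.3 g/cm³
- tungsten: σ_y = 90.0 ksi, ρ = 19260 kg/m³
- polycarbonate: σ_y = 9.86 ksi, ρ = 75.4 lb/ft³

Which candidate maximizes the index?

CFRP laminate

Putting every candidate on a common basis:
  PEEK: σ_y = 92.10 MPa, ρ = 1300 kg/m³
  CFRP laminate: σ_y = 502.0 MPa, ρ = 1599 kg/m³
  molybdenum: σ_y = 538.5 MPa, ρ = 10300 kg/m³
  tungsten: σ_y = 620.5 MPa, ρ = 19260 kg/m³
  polycarbonate: σ_y = 67.98 MPa, ρ = 1208 kg/m³
  CFRP laminate: M = 314 kN·m/kg
  PEEK: M = 70.8 kN·m/kg
  polycarbonate: M = 56.3 kN·m/kg
  molybdenum: M = 52.3 kN·m/kg
  tungsten: M = 32.2 kN·m/kg
The maximum is for CFRP laminate.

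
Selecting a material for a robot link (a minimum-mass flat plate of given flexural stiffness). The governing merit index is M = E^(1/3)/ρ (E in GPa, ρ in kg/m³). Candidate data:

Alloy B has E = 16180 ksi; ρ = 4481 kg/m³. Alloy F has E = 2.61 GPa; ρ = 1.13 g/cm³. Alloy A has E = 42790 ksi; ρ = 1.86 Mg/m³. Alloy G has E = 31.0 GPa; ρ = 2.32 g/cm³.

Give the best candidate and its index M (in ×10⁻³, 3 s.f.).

After converting to SI:
  alloy B: E = 111.6 GPa, ρ = 4481 kg/m³
  alloy F: E = 2.610 GPa, ρ = 1130 kg/m³
  alloy A: E = 295.0 GPa, ρ = 1860 kg/m³
  alloy G: E = 31.00 GPa, ρ = 2320 kg/m³
  alloy A: M = 3.58×10⁻³
  alloy G: M = 1.35×10⁻³
  alloy F: M = 1.22×10⁻³
  alloy B: M = 1.07×10⁻³
The maximum is for alloy A.

alloy A, M = 3.58×10⁻³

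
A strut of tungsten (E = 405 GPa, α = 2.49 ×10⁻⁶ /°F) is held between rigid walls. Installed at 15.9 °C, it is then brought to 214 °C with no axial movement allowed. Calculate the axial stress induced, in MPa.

α = 2.49×10⁻⁶/°F × 9/5 = 4.48×10⁻⁶/K.
ΔT = 198.1 K. Constrained thermal stress σ = E·α·ΔT = 405.0×10³ MPa × 4.48×10⁻⁶ × 198.1 = 360 MPa (compressive).

360 MPa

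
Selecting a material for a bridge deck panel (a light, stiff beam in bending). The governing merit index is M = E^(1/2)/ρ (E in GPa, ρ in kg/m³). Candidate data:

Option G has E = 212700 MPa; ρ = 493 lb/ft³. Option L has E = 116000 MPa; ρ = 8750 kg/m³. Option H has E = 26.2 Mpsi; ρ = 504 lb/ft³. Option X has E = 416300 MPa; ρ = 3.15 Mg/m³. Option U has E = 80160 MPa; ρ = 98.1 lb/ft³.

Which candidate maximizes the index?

Putting every candidate on a common basis:
  option G: E = 212.7 GPa, ρ = 7897 kg/m³
  option L: E = 116.0 GPa, ρ = 8750 kg/m³
  option H: E = 180.6 GPa, ρ = 8073 kg/m³
  option X: E = 416.3 GPa, ρ = 3150 kg/m³
  option U: E = 80.16 GPa, ρ = 1571 kg/m³
  option X: M = 6.48×10⁻³
  option U: M = 5.70×10⁻³
  option G: M = 1.85×10⁻³
  option H: M = 1.66×10⁻³
  option L: M = 1.23×10⁻³
Option X ranks first.

option X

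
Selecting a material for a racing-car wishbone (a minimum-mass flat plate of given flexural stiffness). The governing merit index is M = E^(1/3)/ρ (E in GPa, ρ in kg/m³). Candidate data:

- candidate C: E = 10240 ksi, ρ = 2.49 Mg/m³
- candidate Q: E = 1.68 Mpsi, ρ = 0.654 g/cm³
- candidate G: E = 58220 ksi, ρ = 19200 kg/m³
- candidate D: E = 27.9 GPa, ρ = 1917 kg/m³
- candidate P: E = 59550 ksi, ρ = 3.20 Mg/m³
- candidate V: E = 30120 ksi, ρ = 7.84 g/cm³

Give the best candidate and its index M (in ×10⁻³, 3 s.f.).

candidate Q, M = 3.46×10⁻³

Convert each candidate to consistent units, then evaluate M:
  candidate C: E = 70.60 GPa, ρ = 2490 kg/m³
  candidate Q: E = 11.58 GPa, ρ = 654.0 kg/m³
  candidate G: E = 401.4 GPa, ρ = 19200 kg/m³
  candidate D: E = 27.90 GPa, ρ = 1917 kg/m³
  candidate P: E = 410.6 GPa, ρ = 3200 kg/m³
  candidate V: E = 207.7 GPa, ρ = 7840 kg/m³
  candidate Q: M = 3.46×10⁻³
  candidate P: M = 2.32×10⁻³
  candidate C: M = 1.66×10⁻³
  candidate D: M = 1.58×10⁻³
  candidate V: M = 0.755×10⁻³
  candidate G: M = 0.384×10⁻³
The maximum is for candidate Q.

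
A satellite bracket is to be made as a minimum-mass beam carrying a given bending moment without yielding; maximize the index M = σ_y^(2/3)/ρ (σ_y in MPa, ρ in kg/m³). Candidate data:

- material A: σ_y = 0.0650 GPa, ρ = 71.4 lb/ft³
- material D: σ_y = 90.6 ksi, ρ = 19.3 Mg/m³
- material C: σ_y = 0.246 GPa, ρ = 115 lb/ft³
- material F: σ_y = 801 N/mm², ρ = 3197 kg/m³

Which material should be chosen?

material F

Putting every candidate on a common basis:
  material A: σ_y = 65.00 MPa, ρ = 1144 kg/m³
  material D: σ_y = 624.7 MPa, ρ = 19300 kg/m³
  material C: σ_y = 246.0 MPa, ρ = 1842 kg/m³
  material F: σ_y = 801.0 MPa, ρ = 3197 kg/m³
  material F: M = 27.0×10⁻³
  material C: M = 21.3×10⁻³
  material A: M = 14.1×10⁻³
  material D: M = 3.79×10⁻³
The maximum is for material F.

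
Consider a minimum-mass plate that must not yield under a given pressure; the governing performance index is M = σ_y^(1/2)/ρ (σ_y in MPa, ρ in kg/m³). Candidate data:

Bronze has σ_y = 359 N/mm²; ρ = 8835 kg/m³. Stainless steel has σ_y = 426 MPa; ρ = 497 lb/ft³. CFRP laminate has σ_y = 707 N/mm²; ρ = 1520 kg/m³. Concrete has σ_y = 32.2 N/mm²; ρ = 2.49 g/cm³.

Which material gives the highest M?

Normalizing units and computing the index:
  bronze: σ_y = 359.0 MPa, ρ = 8835 kg/m³
  stainless steel: σ_y = 426.0 MPa, ρ = 7961 kg/m³
  CFRP laminate: σ_y = 707.0 MPa, ρ = 1520 kg/m³
  concrete: σ_y = 32.20 MPa, ρ = 2490 kg/m³
  CFRP laminate: M = 17.5×10⁻³
  stainless steel: M = 2.59×10⁻³
  concrete: M = 2.28×10⁻³
  bronze: M = 2.14×10⁻³
The maximum is for CFRP laminate.

CFRP laminate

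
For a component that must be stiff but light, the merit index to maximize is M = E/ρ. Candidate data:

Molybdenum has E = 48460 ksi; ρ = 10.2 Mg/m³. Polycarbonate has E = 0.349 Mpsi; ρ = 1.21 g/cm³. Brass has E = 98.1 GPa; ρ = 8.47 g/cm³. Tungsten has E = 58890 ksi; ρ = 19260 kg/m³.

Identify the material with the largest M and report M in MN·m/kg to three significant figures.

Putting every candidate on a common basis:
  molybdenum: E = 334.1 GPa, ρ = 10200 kg/m³
  polycarbonate: E = 2.406 GPa, ρ = 1210 kg/m³
  brass: E = 98.10 GPa, ρ = 8470 kg/m³
  tungsten: E = 406.0 GPa, ρ = 19260 kg/m³
  molybdenum: M = 32.8 MN·m/kg
  tungsten: M = 21.1 MN·m/kg
  brass: M = 11.6 MN·m/kg
  polycarbonate: M = 1.99 MN·m/kg
Highest index: molybdenum.

molybdenum, M = 32.8 MN·m/kg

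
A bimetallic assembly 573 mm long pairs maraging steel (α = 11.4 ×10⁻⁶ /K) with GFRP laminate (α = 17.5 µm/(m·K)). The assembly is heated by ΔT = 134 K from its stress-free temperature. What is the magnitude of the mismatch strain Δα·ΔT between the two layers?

8.17×10⁻⁴

Δα = |11.4 − 17.5|×10⁻⁶/K = 6.10×10⁻⁶/K.
Mismatch strain = Δα·ΔT = 6.10×10⁻⁶ × 134.0 = 8.17×10⁻⁴.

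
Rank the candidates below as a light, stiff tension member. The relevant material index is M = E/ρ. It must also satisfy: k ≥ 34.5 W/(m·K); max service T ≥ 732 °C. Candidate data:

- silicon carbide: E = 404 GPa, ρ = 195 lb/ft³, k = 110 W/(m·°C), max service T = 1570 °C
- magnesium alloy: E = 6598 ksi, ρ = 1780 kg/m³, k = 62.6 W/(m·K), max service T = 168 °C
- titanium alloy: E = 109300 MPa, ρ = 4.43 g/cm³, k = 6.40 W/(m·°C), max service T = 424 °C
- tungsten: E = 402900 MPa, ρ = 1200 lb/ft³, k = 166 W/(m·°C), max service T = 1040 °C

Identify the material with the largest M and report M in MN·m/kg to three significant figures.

Screen on constraints: k ≥ 34.5 W/(m·K); max service T ≥ 732 °C. Survivors: silicon carbide, tungsten.
After converting to SI:
  silicon carbide: E = 404.0 GPa, ρ = 3124 kg/m³
  tungsten: E = 402.9 GPa, ρ = 19220 kg/m³
  silicon carbide: M = 129 MN·m/kg
  tungsten: M = 21.0 MN·m/kg
The maximum is for silicon carbide.

silicon carbide, M = 129 MN·m/kg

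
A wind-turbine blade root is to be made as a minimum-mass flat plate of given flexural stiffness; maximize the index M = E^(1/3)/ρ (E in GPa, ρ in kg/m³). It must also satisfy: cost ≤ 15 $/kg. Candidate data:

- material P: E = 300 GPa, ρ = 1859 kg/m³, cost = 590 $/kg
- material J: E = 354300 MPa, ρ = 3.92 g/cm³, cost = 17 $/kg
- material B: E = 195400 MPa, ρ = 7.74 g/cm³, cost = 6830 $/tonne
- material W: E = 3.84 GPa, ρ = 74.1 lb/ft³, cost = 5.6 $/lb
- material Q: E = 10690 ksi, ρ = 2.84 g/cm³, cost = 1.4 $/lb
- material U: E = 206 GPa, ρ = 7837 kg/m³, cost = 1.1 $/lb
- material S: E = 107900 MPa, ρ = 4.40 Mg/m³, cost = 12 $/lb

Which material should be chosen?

material Q

Screen on constraints: cost ≤ 15 $/kg. Survivors: material B, material W, material Q, material U.
Normalizing units and computing the index:
  material B: E = 195.4 GPa, ρ = 7740 kg/m³
  material W: E = 3.840 GPa, ρ = 1187 kg/m³
  material Q: E = 73.70 GPa, ρ = 2840 kg/m³
  material U: E = 206.0 GPa, ρ = 7837 kg/m³
  material Q: M = 1.48×10⁻³
  material W: M = 1.32×10⁻³
  material U: M = 0.754×10⁻³
  material B: M = 0.750×10⁻³
The maximum is for material Q.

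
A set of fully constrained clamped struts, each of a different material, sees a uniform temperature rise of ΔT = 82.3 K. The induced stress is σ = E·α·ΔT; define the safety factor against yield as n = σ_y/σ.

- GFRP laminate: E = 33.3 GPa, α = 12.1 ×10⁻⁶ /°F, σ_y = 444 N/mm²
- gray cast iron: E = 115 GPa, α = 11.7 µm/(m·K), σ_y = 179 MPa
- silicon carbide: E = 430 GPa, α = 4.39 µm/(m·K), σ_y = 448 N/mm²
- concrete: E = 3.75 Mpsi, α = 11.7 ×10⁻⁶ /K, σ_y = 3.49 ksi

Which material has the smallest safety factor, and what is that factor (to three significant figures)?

concrete, n = 0.967

Converting E to GPa, α to ×10⁻⁶/K, σ_y to MPa, then σ and n for each:
  GFRP laminate: E = 33.30, α = 21.8, σ_y = 444.0 → σ = 59.7 MPa, n = 7.44
  gray cast iron: E = 115.0, α = 11.7, σ_y = 179.0 → σ = 111 MPa, n = 1.62
  silicon carbide: E = 430.0, α = 4.39, σ_y = 448.0 → σ = 155 MPa, n = 2.88
  concrete: E = 25.86, α = 11.7, σ_y = 24.06 → σ = 24.9 MPa, n = 0.967
Concrete has the lowest safety factor, n = 0.967.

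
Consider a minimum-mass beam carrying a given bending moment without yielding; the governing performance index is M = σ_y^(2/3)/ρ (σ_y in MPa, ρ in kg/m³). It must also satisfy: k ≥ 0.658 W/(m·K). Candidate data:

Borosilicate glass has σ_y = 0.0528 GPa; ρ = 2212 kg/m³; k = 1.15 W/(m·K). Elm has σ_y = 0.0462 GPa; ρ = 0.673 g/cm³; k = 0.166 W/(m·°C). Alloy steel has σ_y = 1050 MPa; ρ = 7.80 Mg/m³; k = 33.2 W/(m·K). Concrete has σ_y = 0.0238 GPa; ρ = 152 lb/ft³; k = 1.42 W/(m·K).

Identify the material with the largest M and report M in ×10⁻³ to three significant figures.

alloy steel, M = 13.2×10⁻³

Screen on constraints: k ≥ 0.658 W/(m·K). Survivors: borosilicate glass, alloy steel, concrete.
In SI units:
  borosilicate glass: σ_y = 52.80 MPa, ρ = 2212 kg/m³
  alloy steel: σ_y = 1050 MPa, ρ = 7800 kg/m³
  concrete: σ_y = 23.80 MPa, ρ = 2435 kg/m³
  alloy steel: M = 13.2×10⁻³
  borosilicate glass: M = 6.36×10⁻³
  concrete: M = 3.40×10⁻³
Highest index: alloy steel.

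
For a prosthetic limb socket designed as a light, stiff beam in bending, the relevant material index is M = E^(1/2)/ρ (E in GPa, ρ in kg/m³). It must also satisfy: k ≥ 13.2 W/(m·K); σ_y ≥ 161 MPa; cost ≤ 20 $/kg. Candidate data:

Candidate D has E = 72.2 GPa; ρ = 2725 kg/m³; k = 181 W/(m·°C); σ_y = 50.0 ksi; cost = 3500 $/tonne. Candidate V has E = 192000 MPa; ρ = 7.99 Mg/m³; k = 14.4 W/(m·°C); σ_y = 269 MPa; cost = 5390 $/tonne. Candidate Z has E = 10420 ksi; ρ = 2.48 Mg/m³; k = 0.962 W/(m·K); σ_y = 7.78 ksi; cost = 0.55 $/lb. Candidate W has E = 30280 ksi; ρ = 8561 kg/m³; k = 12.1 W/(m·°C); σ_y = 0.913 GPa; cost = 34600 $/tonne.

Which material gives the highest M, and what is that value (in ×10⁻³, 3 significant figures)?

candidate D, M = 3.12×10⁻³

Screen on constraints: k ≥ 13.2 W/(m·K); σ_y ≥ 161 MPa; cost ≤ 20 $/kg. Survivors: candidate D, candidate V.
Putting every candidate on a common basis:
  candidate D: E = 72.20 GPa, ρ = 2725 kg/m³
  candidate V: E = 192.0 GPa, ρ = 7990 kg/m³
  candidate D: M = 3.12×10⁻³
  candidate V: M = 1.73×10⁻³
Candidate D ranks first.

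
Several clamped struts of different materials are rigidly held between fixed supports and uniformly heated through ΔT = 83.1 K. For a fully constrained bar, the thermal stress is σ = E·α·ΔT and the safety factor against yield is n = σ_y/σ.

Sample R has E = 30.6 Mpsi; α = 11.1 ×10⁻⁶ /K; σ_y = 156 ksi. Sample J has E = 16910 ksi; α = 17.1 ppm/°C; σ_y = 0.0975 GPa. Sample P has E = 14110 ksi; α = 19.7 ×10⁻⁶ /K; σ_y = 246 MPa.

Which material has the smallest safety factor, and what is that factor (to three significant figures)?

sample J, n = 0.588

Converting E to GPa, α to ×10⁻⁶/K, σ_y to MPa, then σ and n for each:
  sample R: E = 211.0, α = 11.1, σ_y = 1076 → σ = 195 MPa, n = 5.53
  sample J: E = 116.6, α = 17.1, σ_y = 97.50 → σ = 166 MPa, n = 0.588
  sample P: E = 97.29, α = 19.7, σ_y = 246.0 → σ = 159 MPa, n = 1.54
Sample J has the lowest safety factor, n = 0.588.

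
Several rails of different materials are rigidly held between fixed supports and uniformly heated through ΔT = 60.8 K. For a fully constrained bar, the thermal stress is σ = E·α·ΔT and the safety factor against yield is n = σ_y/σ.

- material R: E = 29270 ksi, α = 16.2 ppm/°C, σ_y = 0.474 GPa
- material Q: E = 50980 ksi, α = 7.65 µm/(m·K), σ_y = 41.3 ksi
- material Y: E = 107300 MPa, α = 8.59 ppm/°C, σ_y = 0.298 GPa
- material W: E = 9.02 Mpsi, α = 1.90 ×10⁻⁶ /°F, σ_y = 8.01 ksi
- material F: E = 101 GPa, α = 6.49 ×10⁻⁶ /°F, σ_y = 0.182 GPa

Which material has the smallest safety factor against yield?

Converting E to GPa, α to ×10⁻⁶/K, σ_y to MPa, then σ and n for each:
  material R: E = 201.8, α = 16.2, σ_y = 474.0 → σ = 199 MPa, n = 2.38
  material Q: E = 351.5, α = 7.65, σ_y = 284.8 → σ = 163 MPa, n = 1.74
  material Y: E = 107.3, α = 8.59, σ_y = 298.0 → σ = 56.0 MPa, n = 5.32
  material W: E = 62.19, α = 3.42, σ_y = 55.23 → σ = 12.9 MPa, n = 4.27
  material F: E = 101.0, α = 11.7, σ_y = 182.0 → σ = 71.7 MPa, n = 2.54
Smallest n: material Q with n = 1.74.

material Q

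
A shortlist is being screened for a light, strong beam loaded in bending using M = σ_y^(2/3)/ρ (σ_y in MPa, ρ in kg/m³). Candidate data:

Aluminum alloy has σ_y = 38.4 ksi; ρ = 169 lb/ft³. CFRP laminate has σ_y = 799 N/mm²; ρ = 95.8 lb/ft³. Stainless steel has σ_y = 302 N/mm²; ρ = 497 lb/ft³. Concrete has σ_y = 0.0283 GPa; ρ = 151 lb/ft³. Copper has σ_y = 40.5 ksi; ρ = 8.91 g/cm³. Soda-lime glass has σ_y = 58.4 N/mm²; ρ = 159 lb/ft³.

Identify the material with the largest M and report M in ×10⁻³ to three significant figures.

CFRP laminate, M = 56.1×10⁻³

Convert each candidate to consistent units, then evaluate M:
  aluminum alloy: σ_y = 264.8 MPa, ρ = 2707 kg/m³
  CFRP laminate: σ_y = 799.0 MPa, ρ = 1535 kg/m³
  stainless steel: σ_y = 302.0 MPa, ρ = 7961 kg/m³
  concrete: σ_y = 28.30 MPa, ρ = 2419 kg/m³
  copper: σ_y = 279.2 MPa, ρ = 8910 kg/m³
  soda-lime glass: σ_y = 58.40 MPa, ρ = 2547 kg/m³
  CFRP laminate: M = 56.1×10⁻³
  aluminum alloy: M = 15.2×10⁻³
  soda-lime glass: M = 5.91×10⁻³
  stainless steel: M = 5.65×10⁻³
  copper: M = 4.79×10⁻³
  concrete: M = 3.84×10⁻³
The maximum is for CFRP laminate.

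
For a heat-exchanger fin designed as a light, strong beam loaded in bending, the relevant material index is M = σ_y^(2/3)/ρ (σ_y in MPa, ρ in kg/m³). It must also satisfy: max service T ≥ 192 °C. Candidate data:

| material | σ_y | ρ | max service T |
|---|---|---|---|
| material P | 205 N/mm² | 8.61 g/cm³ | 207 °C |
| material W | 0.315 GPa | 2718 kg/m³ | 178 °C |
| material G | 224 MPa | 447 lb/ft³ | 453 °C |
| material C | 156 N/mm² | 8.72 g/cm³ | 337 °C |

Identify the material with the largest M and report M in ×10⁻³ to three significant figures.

material G, M = 5.15×10⁻³

Screen on constraints: max service T ≥ 192 °C. Survivors: material P, material G, material C.
Putting every candidate on a common basis:
  material P: σ_y = 205.0 MPa, ρ = 8610 kg/m³
  material G: σ_y = 224.0 MPa, ρ = 7160 kg/m³
  material C: σ_y = 156.0 MPa, ρ = 8720 kg/m³
  material G: M = 5.15×10⁻³
  material P: M = 4.04×10⁻³
  material C: M = 3.32×10⁻³
Material G has the largest M.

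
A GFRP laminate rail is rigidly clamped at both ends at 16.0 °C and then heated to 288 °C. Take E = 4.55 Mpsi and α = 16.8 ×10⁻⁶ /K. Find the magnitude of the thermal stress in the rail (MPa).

E = 4.55 Mpsi = 31.37 GPa.
ΔT = 272.0 K. Constrained thermal stress σ = E·α·ΔT = 31.37×10³ MPa × 16.8×10⁻⁶ × 272.0 = 143 MPa (compressive).

143 MPa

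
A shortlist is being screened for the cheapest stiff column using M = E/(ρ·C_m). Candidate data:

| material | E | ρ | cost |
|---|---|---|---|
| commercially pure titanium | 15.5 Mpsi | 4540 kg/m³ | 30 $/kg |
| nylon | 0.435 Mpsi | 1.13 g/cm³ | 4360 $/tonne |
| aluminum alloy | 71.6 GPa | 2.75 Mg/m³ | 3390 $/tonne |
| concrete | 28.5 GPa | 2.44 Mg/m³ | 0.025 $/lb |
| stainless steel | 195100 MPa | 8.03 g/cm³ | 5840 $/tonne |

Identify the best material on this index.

concrete

In SI units:
  commercially pure titanium: E = 106.9 GPa, ρ = 4540 kg/m³, cost = 30.00 $/kg
  nylon: E = 2.999 GPa, ρ = 1130 kg/m³, cost = 4.360 $/kg
  aluminum alloy: E = 71.60 GPa, ρ = 2750 kg/m³, cost = 3.390 $/kg
  concrete: E = 28.50 GPa, ρ = 2440 kg/m³, cost = 0.05511 $/kg
  stainless steel: E = 195.1 GPa, ρ = 8030 kg/m³, cost = 5.840 $/kg
  concrete: M = 212 MN·m per $
  aluminum alloy: M = 7.68 MN·m per $
  stainless steel: M = 4.16 MN·m per $
  commercially pure titanium: M = 0.785 MN·m per $
  nylon: M = 0.609 MN·m per $
Highest index: concrete.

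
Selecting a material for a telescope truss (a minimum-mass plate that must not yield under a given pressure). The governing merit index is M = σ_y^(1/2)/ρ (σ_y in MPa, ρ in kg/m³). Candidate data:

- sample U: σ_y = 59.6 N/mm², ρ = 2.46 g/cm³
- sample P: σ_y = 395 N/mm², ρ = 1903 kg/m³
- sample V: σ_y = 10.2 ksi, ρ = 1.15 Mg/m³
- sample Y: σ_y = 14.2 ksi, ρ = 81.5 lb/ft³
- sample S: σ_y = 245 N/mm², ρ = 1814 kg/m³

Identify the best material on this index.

sample P

After converting to SI:
  sample U: σ_y = 59.60 MPa, ρ = 2460 kg/m³
  sample P: σ_y = 395.0 MPa, ρ = 1903 kg/m³
  sample V: σ_y = 70.33 MPa, ρ = 1150 kg/m³
  sample Y: σ_y = 97.91 MPa, ρ = 1306 kg/m³
  sample S: σ_y = 245.0 MPa, ρ = 1814 kg/m³
  sample P: M = 10.4×10⁻³
  sample S: M = 8.63×10⁻³
  sample Y: M = 7.58×10⁻³
  sample V: M = 7.29×10⁻³
  sample U: M = 3.14×10⁻³
Sample P ranks first.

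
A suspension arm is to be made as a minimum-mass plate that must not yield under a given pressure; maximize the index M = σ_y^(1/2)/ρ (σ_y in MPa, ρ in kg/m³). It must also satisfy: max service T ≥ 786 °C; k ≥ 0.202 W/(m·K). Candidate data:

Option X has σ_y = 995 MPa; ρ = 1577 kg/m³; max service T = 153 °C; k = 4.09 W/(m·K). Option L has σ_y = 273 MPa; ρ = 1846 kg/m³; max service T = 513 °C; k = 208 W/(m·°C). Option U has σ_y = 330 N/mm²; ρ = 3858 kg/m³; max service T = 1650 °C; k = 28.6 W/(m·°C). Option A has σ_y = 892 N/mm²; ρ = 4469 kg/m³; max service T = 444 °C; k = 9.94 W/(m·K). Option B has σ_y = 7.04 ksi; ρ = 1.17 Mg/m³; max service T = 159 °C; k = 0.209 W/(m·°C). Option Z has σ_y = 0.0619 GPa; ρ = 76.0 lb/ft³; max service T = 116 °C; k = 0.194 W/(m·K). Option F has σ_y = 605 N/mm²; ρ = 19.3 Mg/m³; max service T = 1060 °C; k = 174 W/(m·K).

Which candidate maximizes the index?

option U

Screen on constraints: max service T ≥ 786 °C; k ≥ 0.202 W/(m·K). Survivors: option U, option F.
After converting to SI:
  option U: σ_y = 330.0 MPa, ρ = 3858 kg/m³
  option F: σ_y = 605.0 MPa, ρ = 19300 kg/m³
  option U: M = 4.71×10⁻³
  option F: M = 1.27×10⁻³
Option U has the largest M.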